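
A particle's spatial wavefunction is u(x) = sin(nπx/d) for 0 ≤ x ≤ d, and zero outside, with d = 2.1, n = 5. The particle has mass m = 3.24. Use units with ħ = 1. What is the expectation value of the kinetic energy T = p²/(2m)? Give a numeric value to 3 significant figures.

T = −(ħ²/2m) d²/dx², so ⟨T⟩ = −(ħ²/2m) ∫ u*·u'' dx / ∫|u|² dx; with m = 3.24.
d/dx sin(nπx/d) = (nπ/d)·cos(nπx/d) and d²/dx² sin(nπx/d) = −(nπ/d)²·sin(nπx/d); on 0 ≤ x ≤ d, ∫sin²(nπx/d) dx = d/2 and ∫sin(nπx/d)·cos(nπx/d) dx = 0.
State is unnormalized: ∫|u|² dx = 1.0500, and ∫u*·(−ħ²/2m · u'') dx = 9.0660, so ⟨T⟩ = 9.0660 / 1.0500.
⟨T⟩ = 8.6343.

8.63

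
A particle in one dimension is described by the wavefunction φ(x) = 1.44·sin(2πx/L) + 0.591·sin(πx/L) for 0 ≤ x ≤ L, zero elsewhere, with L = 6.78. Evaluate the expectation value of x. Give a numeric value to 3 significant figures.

2.53

⟨x⟩ = ∫ x·|φ|² dx / ∫|φ|² dx (integrals over the domain).
On 0 ≤ x ≤ L (j ≠ l): ∫sin²(jπx/L) dx = L/2, ∫sin(jπx/L)·sin(lπx/L) dx = 0; diagonal moments ∫x·sin²(jπx/L) dx = L²/4, ∫x²·sin²(jπx/L) dx = L³·(1/6 − 1/(4j²π²)); cross terms ∫x·sin(jπx/L)·sin(lπx/L) dx = 0 for j + l even and −4jlL²/(π²(j² − l²)²) for j + l odd, ∫x²·sin(jπx/L)·sin(lπx/L) dx = (−1)^(j+l)·4jlL³/(π²(j² − l²)²); higher powers the same way via product-to-sum and parts.
State is unnormalized: ∫|φ|² dx = 8.2136, and ∫φ*·x·φ dx = 20.797, so ⟨x⟩ = 20.797 / 8.2136.
⟨x⟩ = 2.5321.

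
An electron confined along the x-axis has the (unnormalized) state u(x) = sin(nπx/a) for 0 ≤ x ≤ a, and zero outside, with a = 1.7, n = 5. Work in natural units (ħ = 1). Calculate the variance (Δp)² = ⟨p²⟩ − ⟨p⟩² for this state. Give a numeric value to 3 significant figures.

Compute ⟨p⟩ and ⟨p²⟩ separately; (Δp)² = ⟨p²⟩ − ⟨p⟩².
d/dx sin(nπx/a) = (nπ/a)·cos(nπx/a) and d²/dx² sin(nπx/a) = −(nπ/a)²·sin(nπx/a); on 0 ≤ x ≤ a, ∫sin²(nπx/a) dx = a/2 and ∫sin(nπx/a)·cos(nπx/a) dx = 0.
Normalization: ∫|u|² dx = 0.85000.
⟨p⟩ = 0.0000 and ⟨p²⟩ = 85.377.
(Δp)² = 85.377 − (0.0000)² = 85.377.

85.4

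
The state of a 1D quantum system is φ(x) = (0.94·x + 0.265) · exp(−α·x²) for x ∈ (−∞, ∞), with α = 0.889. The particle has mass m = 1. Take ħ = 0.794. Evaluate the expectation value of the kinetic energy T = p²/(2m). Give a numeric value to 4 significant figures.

0.7172

T = −(ħ²/2m) d²/dx², so ⟨T⟩ = −(ħ²/2m) ∫ φ*·φ'' dx / ∫|φ|² dx; with m = 1.
Expand each integrand as polynomial × e^(−2αx²) and use ∫x^(2j)·e^(−2αx²) dx = (2j−1)!!/(4α)^j · √(π/(2α)), odd powers → 0; here √(π/(2α)) = 1.3293. Differentiate with the product rule, d/dx e^(−αx²) = −2αx·e^(−αx²).
State is unnormalized: ∫|φ|² dx = 0.42364, and ∫φ*·(−ħ²/2m · φ'') dx = 0.30383, so ⟨T⟩ = 0.30383 / 0.42364.
⟨T⟩ = 0.71719.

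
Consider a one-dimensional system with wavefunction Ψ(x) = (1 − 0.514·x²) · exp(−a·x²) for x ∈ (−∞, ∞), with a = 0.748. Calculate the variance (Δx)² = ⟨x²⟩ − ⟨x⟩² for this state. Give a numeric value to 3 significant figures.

0.185

Compute ⟨x⟩ and ⟨x²⟩ separately, then (Δx)² = ⟨x²⟩ − ⟨x⟩².
Expand each integrand as polynomial × e^(−2ax²) and use ∫x^(2j)·e^(−2ax²) dx = (2j−1)!!/(4a)^j · √(π/(2a)), odd powers → 0; here √(π/(2a)) = 1.4491.
Normalization: ∫|Ψ|² dx = 1.0795.
⟨x⟩ = 0.0000 and ⟨x²⟩ = 0.18482.
(Δx)² = 0.18482 − (0.0000)² = 0.18482.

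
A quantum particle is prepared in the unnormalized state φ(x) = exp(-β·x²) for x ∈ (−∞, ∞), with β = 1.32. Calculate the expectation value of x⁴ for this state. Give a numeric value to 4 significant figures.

⟨x⁴⟩ = ∫ x⁴·|φ|² dx / ∫|φ|² dx (integrals over the domain).
Gaussian moments: ∫x^(2j)·e^(−2βx²) dx = (2j−1)!!/(4β)^j · √(π/(2β)), odd powers integrate to 0; here √(π/(2β)) = 1.0909.
State is unnormalized: ∫|φ|² dx = 1.0909, and ∫φ*·x⁴·φ dx = 0.11739, so ⟨x⁴⟩ = 0.11739 / 1.0909.
⟨x⁴⟩ = 0.10761.

0.1076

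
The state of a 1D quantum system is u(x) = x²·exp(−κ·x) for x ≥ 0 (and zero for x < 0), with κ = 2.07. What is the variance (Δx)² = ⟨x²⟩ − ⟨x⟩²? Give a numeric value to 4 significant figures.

Compute ⟨x⟩ and ⟨x²⟩ separately, then (Δx)² = ⟨x²⟩ − ⟨x⟩².
Every integrand reduces to terms xʲ·e^(−2κx) on [0, ∞); use ∫₀^∞ xʲ·e^(−2κx) dx = j!/(2κ)^(j+1).
Normalization: ∫|u|² dx = 0.019734.
⟨x⟩ = 1.2077 and ⟨x²⟩ = 1.7503.
(Δx)² = 1.7503 − (1.2077)² = 0.29172.

0.2917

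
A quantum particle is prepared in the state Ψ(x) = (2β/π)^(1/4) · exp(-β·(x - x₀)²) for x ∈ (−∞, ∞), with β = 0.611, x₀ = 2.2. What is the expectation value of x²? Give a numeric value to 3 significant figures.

5.25

⟨x²⟩ = ∫ x²·|Ψ|² dx (integrals over the domain).
Gaussian moments (u = x − x₀): ∫u^(2j)·e^(−2βu²) du = (2j−1)!!/(4β)^j · √(π/(2β)), odd powers integrate to 0; here √(π/(2β)) = 1.6034.
⟨x²⟩ = 5.2492.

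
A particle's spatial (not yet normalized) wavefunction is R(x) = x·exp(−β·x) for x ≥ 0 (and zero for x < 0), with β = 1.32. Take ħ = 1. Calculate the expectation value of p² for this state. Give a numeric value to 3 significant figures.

p² R = −ħ² d²R/dx²; ⟨p²⟩ = −ħ² ∫ R*·R'' dx / ∫|R|² dx.
Differentiate x·exp(−β·x) with the product rule; every integrand then reduces to terms xʲ·e^(−2βx) on [0, ∞), with ∫₀^∞ xʲ·e^(−2βx) dx = j!/(2β)^(j+1).
State is unnormalized: ∫|R|² dx = 0.10870, and ∫R*·(−ħ² R'') dx = 0.18939, so ⟨p²⟩ = 0.18939 / 0.10870.
⟨p²⟩ = 1.7424.

1.74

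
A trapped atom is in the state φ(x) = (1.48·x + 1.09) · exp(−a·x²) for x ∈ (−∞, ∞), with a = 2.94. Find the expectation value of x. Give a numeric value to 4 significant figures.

⟨x⟩ = ∫ x·|φ|² dx / ∫|φ|² dx (integrals over the domain).
Expand each integrand as polynomial × e^(−2ax²) and use ∫x^(2j)·e^(−2ax²) dx = (2j−1)!!/(4a)^j · √(π/(2a)), odd powers → 0; here √(π/(2a)) = 0.73095.
State is unnormalized: ∫|φ|² dx = 1.0046, and ∫φ*·x·φ dx = 0.20054, so ⟨x⟩ = 0.20054 / 1.0046.
⟨x⟩ = 0.19962.

0.1996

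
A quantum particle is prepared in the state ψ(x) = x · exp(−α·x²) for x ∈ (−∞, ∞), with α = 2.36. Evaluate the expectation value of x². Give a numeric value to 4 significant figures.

0.3178

⟨x²⟩ = ∫ x²·|ψ|² dx / ∫|ψ|² dx (integrals over the domain).
Expand each integrand as polynomial × e^(−2αx²) and use ∫x^(2j)·e^(−2αx²) dx = (2j−1)!!/(4α)^j · √(π/(2α)), odd powers → 0; here √(π/(2α)) = 0.81584.
State is unnormalized: ∫|ψ|² dx = 0.086424, and ∫ψ*·x²·ψ dx = 0.027465, so ⟨x²⟩ = 0.027465 / 0.086424.
⟨x²⟩ = 0.31780.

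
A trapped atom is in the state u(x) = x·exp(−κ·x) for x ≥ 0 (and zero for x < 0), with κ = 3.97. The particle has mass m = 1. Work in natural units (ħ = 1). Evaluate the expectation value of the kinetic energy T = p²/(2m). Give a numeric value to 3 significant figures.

T = −(ħ²/2m) d²/dx², so ⟨T⟩ = −(ħ²/2m) ∫ u*·u'' dx / ∫|u|² dx; with m = 1.
Differentiate x·exp(−κ·x) with the product rule; every integrand then reduces to terms xʲ·e^(−2κx) on [0, ∞), with ∫₀^∞ xʲ·e^(−2κx) dx = j!/(2κ)^(j+1).
State is unnormalized: ∫|u|² dx = 0.0039955, and ∫u*·(−ħ²/2m · u'') dx = 0.031486, so ⟨T⟩ = 0.031486 / 0.0039955.
⟨T⟩ = 7.8805.

7.88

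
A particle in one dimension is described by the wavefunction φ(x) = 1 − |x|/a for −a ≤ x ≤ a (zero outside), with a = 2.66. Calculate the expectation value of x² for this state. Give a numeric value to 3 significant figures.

0.708

⟨x²⟩ = ∫ x²·|φ|² dx / ∫|φ|² dx (integrals over the domain).
φ is even, so ∫ over [−a, a] = 2∫₀ᵃ with φ = 1 − x/a there: ∫₀ᵃ (1 − x/a)² dx = a/3, ∫₀ᵃ x²(1 − x/a)² dx = a³/30, ∫₀ᵃ x⁴(1 − x/a)² dx = a⁵/105.
State is unnormalized: ∫|φ|² dx = 1.7733, and ∫φ*·x²·φ dx = 1.2547, so ⟨x²⟩ = 1.2547 / 1.7733.
⟨x²⟩ = 0.70756.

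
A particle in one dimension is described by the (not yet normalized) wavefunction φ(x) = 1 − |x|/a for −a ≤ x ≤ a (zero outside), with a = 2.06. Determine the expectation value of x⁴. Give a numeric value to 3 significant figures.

⟨x⁴⟩ = ∫ x⁴·|φ|² dx / ∫|φ|² dx (integrals over the domain).
φ is even, so ∫ over [−a, a] = 2∫₀ᵃ with φ = 1 − x/a there: ∫₀ᵃ (1 − x/a)² dx = a/3, ∫₀ᵃ x²(1 − x/a)² dx = a³/30, ∫₀ᵃ x⁴(1 − x/a)² dx = a⁵/105.
State is unnormalized: ∫|φ|² dx = 1.3733, and ∫φ*·x⁴·φ dx = 0.70661, so ⟨x⁴⟩ = 0.70661 / 1.3733.
⟨x⁴⟩ = 0.51452.

0.515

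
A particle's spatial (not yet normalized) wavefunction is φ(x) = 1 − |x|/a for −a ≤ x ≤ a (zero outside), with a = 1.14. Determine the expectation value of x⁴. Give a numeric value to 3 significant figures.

0.0483

⟨x⁴⟩ = ∫ x⁴·|φ|² dx / ∫|φ|² dx (integrals over the domain).
φ is even, so ∫ over [−a, a] = 2∫₀ᵃ with φ = 1 − x/a there: ∫₀ᵃ (1 − x/a)² dx = a/3, ∫₀ᵃ x²(1 − x/a)² dx = a³/30, ∫₀ᵃ x⁴(1 − x/a)² dx = a⁵/105.
State is unnormalized: ∫|φ|² dx = 0.76000, and ∫φ*·x⁴·φ dx = 0.036675, so ⟨x⁴⟩ = 0.036675 / 0.76000.
⟨x⁴⟩ = 0.048256.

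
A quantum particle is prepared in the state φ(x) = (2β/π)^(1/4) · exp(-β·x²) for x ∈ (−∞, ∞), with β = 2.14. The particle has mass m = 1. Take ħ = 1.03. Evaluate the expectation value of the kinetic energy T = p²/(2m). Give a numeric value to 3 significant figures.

1.14

T = −(ħ²/2m) d²/dx², so ⟨T⟩ = −(ħ²/2m) ∫ φ*·φ'' dx; with m = 1.
Gaussian moments: ∫x^(2j)·e^(−2βx²) dx = (2j−1)!!/(4β)^j · √(π/(2β)), odd powers integrate to 0; here √(π/(2β)) = 0.85675. Derivatives: d/dx e^(−βx²) = −2βx·e^(−βx²), d²/dx² e^(−βx²) = (4β²x² − 2β)·e^(−βx²).
⟨T⟩ = 1.1352.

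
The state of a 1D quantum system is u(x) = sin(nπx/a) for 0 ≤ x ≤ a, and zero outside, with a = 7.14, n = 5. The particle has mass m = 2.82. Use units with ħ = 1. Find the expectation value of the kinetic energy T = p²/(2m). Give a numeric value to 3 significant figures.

T = −(ħ²/2m) d²/dx², so ⟨T⟩ = −(ħ²/2m) ∫ u*·u'' dx / ∫|u|² dx; with m = 2.82.
d/dx sin(nπx/a) = (nπ/a)·cos(nπx/a) and d²/dx² sin(nπx/a) = −(nπ/a)²·sin(nπx/a); on 0 ≤ x ≤ a, ∫sin²(nπx/a) dx = a/2 and ∫sin(nπx/a)·cos(nπx/a) dx = 0.
State is unnormalized: ∫|u|² dx = 3.5700, and ∫u*·(−ħ²/2m · u'') dx = 3.0636, so ⟨T⟩ = 3.0636 / 3.5700.
⟨T⟩ = 0.85815.

0.858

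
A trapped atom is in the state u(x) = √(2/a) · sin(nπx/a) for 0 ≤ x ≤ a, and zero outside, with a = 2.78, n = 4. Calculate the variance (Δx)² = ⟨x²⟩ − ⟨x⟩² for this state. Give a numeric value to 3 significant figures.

0.620

Compute ⟨x⟩ and ⟨x²⟩ separately, then (Δx)² = ⟨x²⟩ − ⟨x⟩².
With sin²θ = (1 − cos2θ)/2 on 0 ≤ x ≤ a: ∫sin²(nπx/a) dx = a/2, ∫x·sin²(nπx/a) dx = a²/4, ∫x²·sin²(nπx/a) dx = a³·(1/6 − 1/(4n²π²)); higher powers xᵏ the same way, integrating xᵏ·cos(2nπx/a) by parts.
⟨x⟩ = 1.3900 and ⟨x²⟩ = 2.5517.
(Δx)² = 2.5517 − (1.3900)² = 0.61956.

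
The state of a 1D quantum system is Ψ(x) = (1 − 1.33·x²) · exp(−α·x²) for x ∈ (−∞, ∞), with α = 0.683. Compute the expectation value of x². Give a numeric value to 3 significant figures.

⟨x²⟩ = ∫ x²·|Ψ|² dx / ∫|Ψ|² dx (integrals over the domain).
Expand each integrand as polynomial × e^(−2αx²) and use ∫x^(2j)·e^(−2αx²) dx = (2j−1)!!/(4α)^j · √(π/(2α)), odd powers → 0; here √(π/(2α)) = 1.5165.
State is unnormalized: ∫|Ψ|² dx = 1.1182, and ∫Ψ*·x²·Ψ dx = 0.90703, so ⟨x²⟩ = 0.90703 / 1.1182.
⟨x²⟩ = 0.81116.

0.811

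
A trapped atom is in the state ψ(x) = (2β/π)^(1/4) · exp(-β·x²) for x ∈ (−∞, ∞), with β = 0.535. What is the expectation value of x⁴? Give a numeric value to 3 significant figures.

0.655

⟨x⁴⟩ = ∫ x⁴·|ψ|² dx (integrals over the domain).
Gaussian moments: ∫x^(2j)·e^(−2βx²) dx = (2j−1)!!/(4β)^j · √(π/(2β)), odd powers integrate to 0; here √(π/(2β)) = 1.7135.
⟨x⁴⟩ = 0.65508.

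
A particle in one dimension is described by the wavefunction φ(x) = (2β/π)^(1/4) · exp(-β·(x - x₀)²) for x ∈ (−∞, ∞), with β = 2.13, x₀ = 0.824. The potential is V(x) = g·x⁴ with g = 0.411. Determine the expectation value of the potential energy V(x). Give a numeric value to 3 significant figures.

0.403

⟨V⟩ = ∫ V(x)·|φ|² dx.
Gaussian moments (u = x − x₀): ∫u^(2j)·e^(−2βu²) du = (2j−1)!!/(4β)^j · √(π/(2β)), odd powers integrate to 0; here √(π/(2β)) = 0.85876.
⟨V⟩ = 0.40298.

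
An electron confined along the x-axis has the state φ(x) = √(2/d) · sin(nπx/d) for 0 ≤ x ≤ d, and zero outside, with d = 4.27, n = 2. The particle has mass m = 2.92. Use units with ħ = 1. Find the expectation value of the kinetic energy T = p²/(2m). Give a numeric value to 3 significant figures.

0.371

T = −(ħ²/2m) d²/dx², so ⟨T⟩ = −(ħ²/2m) ∫ φ*·φ'' dx; with m = 2.92.
d/dx sin(nπx/d) = (nπ/d)·cos(nπx/d) and d²/dx² sin(nπx/d) = −(nπ/d)²·sin(nπx/d); on 0 ≤ x ≤ d, ∫sin²(nπx/d) dx = d/2 and ∫sin(nπx/d)·cos(nπx/d) dx = 0.
⟨T⟩ = 0.37076.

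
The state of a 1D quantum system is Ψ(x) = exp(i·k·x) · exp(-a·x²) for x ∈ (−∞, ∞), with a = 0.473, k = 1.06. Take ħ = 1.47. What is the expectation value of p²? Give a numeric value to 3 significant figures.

p² Ψ = −ħ² d²Ψ/dx²; ⟨p²⟩ = −ħ² ∫ Ψ*·Ψ'' dx / ∫|Ψ|² dx.
Gaussian moments: ∫x^(2j)·e^(−2ax²) dx = (2j−1)!!/(4a)^j · √(π/(2a)), odd powers integrate to 0; here √(π/(2a)) = 1.8223. Derivatives: Ψ′ = (ik − 2ax)·Ψ, Ψ″ = ((ik − 2ax)² − 2a)·Ψ; the odd-in-x pieces drop out.
State is unnormalized: ∫|Ψ|² dx = 1.8223, and ∫Ψ*·(−ħ² Ψ'') dx = 6.2872, so ⟨p²⟩ = 6.2872 / 1.8223.
⟨p²⟩ = 3.4501.

3.45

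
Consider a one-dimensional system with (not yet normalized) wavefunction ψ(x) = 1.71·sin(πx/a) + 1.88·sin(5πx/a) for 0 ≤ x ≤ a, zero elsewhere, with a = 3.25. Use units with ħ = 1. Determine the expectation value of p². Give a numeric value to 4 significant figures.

13.21

p² ψ = −ħ² d²ψ/dx²; ⟨p²⟩ = −ħ² ∫ ψ*·ψ'' dx / ∫|ψ|² dx.
d²/dx² sin(jπx/a) = −(jπ/a)²·sin(jπx/a); on 0 ≤ x ≤ a, ∫sin²(jπx/a) dx = a/2 and ∫sin(jπx/a)·sin(lπx/a) dx = 0 for j ≠ l, so only diagonal terms survive in ∫|ψ|² and ∫ψ·ψ″; ∫ψ·ψ′ dx = [ψ²/2] between the walls = 0.
State is unnormalized: ∫|ψ|² dx = 10.495, and ∫ψ*·(−ħ² ψ'') dx = 138.61, so ⟨p²⟩ = 138.61 / 10.495.
⟨p²⟩ = 13.207.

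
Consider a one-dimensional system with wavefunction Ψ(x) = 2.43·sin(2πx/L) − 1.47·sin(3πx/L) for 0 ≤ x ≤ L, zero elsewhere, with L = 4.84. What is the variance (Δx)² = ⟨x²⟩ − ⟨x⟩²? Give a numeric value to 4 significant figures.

Compute ⟨x⟩ and ⟨x²⟩ separately, then (Δx)² = ⟨x²⟩ − ⟨x⟩².
On 0 ≤ x ≤ L (j ≠ l): ∫sin²(jπx/L) dx = L/2, ∫sin(jπx/L)·sin(lπx/L) dx = 0; diagonal moments ∫x·sin²(jπx/L) dx = L²/4, ∫x²·sin²(jπx/L) dx = L³·(1/6 − 1/(4j²π²)); cross terms ∫x·sin(jπx/L)·sin(lπx/L) dx = 0 for j + l even and −4jlL²/(π²(j² − l²)²) for j + l odd, ∫x²·sin(jπx/L)·sin(lπx/L) dx = (−1)^(j+l)·4jlL³/(π²(j² − l²)²); higher powers the same way via product-to-sum and parts.
Normalization: ∫|Ψ|² dx = 19.519.
⟨x⟩ = 3.2540 and ⟨x²⟩ = 11.592.
(Δx)² = 11.592 − (3.2540)² = 1.0041.

1.004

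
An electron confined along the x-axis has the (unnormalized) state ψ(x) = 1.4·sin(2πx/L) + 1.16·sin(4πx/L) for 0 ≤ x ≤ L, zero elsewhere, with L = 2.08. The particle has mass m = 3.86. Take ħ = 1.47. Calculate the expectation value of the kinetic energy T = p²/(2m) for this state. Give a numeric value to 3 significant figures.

T = −(ħ²/2m) d²/dx², so ⟨T⟩ = −(ħ²/2m) ∫ ψ*·ψ'' dx / ∫|ψ|² dx; with m = 3.86.
d²/dx² sin(jπx/L) = −(jπ/L)²·sin(jπx/L); on 0 ≤ x ≤ L, ∫sin²(jπx/L) dx = L/2 and ∫sin(jπx/L)·sin(lπx/L) dx = 0 for j ≠ l, so only diagonal terms survive in ∫|ψ|² and ∫ψ·ψ″; ∫ψ·ψ′ dx = [ψ²/2] between the walls = 0.
State is unnormalized: ∫|ψ|² dx = 3.4378, and ∫ψ*·(−ħ²/2m · ψ'') dx = 19.504, so ⟨T⟩ = 19.504 / 3.4378.
⟨T⟩ = 5.6733.

5.67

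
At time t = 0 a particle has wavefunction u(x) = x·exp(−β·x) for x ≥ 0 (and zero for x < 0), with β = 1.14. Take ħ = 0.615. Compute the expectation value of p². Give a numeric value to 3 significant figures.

p² u = −ħ² d²u/dx²; ⟨p²⟩ = −ħ² ∫ u*·u'' dx / ∫|u|² dx.
Differentiate x·exp(−β·x) with the product rule; every integrand then reduces to terms xʲ·e^(−2βx) on [0, ∞), with ∫₀^∞ xʲ·e^(−2βx) dx = j!/(2β)^(j+1).
State is unnormalized: ∫|u|² dx = 0.16874, and ∫u*·(−ħ² u'') dx = 0.082944, so ⟨p²⟩ = 0.082944 / 0.16874.
⟨p²⟩ = 0.49154.

0.492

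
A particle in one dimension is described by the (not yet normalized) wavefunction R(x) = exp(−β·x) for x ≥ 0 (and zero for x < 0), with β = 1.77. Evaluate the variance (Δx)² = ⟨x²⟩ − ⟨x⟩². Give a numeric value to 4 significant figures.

Compute ⟨x⟩ and ⟨x²⟩ separately, then (Δx)² = ⟨x²⟩ − ⟨x⟩².
Every integrand reduces to terms xʲ·e^(−2βx) on [0, ∞); use ∫₀^∞ xʲ·e^(−2βx) dx = j!/(2β)^(j+1).
Normalization: ∫|R|² dx = 0.28249.
⟨x⟩ = 0.28249 and ⟨x²⟩ = 0.15960.
(Δx)² = 0.15960 − (0.28249)² = 0.079798.

0.07980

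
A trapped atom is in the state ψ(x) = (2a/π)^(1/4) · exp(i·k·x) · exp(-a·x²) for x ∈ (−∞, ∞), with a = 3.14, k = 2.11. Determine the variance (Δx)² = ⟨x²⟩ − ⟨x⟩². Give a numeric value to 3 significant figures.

0.0796

Compute ⟨x⟩ and ⟨x²⟩ separately, then (Δx)² = ⟨x²⟩ − ⟨x⟩².
Gaussian moments: ∫x^(2j)·e^(−2ax²) dx = (2j−1)!!/(4a)^j · √(π/(2a)), odd powers integrate to 0; here √(π/(2a)) = 0.70729.
⟨x⟩ = 0.0000 and ⟨x²⟩ = 0.079618.
(Δx)² = 0.079618 − (0.0000)² = 0.079618.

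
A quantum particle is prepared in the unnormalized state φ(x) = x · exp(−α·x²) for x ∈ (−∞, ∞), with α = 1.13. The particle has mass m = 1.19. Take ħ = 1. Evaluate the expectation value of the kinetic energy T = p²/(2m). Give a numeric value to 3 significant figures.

T = −(ħ²/2m) d²/dx², so ⟨T⟩ = −(ħ²/2m) ∫ φ*·φ'' dx / ∫|φ|² dx; with m = 1.19.
Expand each integrand as polynomial × e^(−2αx²) and use ∫x^(2j)·e^(−2αx²) dx = (2j−1)!!/(4α)^j · √(π/(2α)), odd powers → 0; here √(π/(2α)) = 1.1790. Differentiate with the product rule, d/dx e^(−αx²) = −2αx·e^(−αx²).
State is unnormalized: ∫|φ|² dx = 0.26084, and ∫φ*·(−ħ²/2m · φ'') dx = 0.37154, so ⟨T⟩ = 0.37154 / 0.26084.
⟨T⟩ = 1.4244.

1.42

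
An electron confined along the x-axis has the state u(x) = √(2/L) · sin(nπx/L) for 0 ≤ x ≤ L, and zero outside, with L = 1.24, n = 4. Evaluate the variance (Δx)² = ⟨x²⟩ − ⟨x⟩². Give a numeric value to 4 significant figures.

0.1233

Compute ⟨x⟩ and ⟨x²⟩ separately, then (Δx)² = ⟨x²⟩ − ⟨x⟩².
With sin²θ = (1 − cos2θ)/2 on 0 ≤ x ≤ L: ∫sin²(nπx/L) dx = L/2, ∫x·sin²(nπx/L) dx = L²/4, ∫x²·sin²(nπx/L) dx = L³·(1/6 − 1/(4n²π²)); higher powers xᵏ the same way, integrating xᵏ·cos(2nπx/L) by parts.
⟨x⟩ = 0.62000 and ⟨x²⟩ = 0.50766.
(Δx)² = 0.50766 − (0.62000)² = 0.12326.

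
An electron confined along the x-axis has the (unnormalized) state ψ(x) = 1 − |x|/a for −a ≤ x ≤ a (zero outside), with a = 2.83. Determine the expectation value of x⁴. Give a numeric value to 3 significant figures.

1.83

⟨x⁴⟩ = ∫ x⁴·|ψ|² dx / ∫|ψ|² dx (integrals over the domain).
ψ is even, so ∫ over [−a, a] = 2∫₀ᵃ with ψ = 1 − x/a there: ∫₀ᵃ (1 − x/a)² dx = a/3, ∫₀ᵃ x²(1 − x/a)² dx = a³/30, ∫₀ᵃ x⁴(1 − x/a)² dx = a⁵/105.
State is unnormalized: ∫|ψ|² dx = 1.8867, and ∫ψ*·x⁴·ψ dx = 3.4576, so ⟨x⁴⟩ = 3.4576 / 1.8867.
⟨x⁴⟩ = 1.8326.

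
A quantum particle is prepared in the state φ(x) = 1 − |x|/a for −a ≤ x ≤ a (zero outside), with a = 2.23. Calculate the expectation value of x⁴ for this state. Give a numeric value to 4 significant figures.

0.7066

⟨x⁴⟩ = ∫ x⁴·|φ|² dx / ∫|φ|² dx (integrals over the domain).
φ is even, so ∫ over [−a, a] = 2∫₀ᵃ with φ = 1 − x/a there: ∫₀ᵃ (1 − x/a)² dx = a/3, ∫₀ᵃ x²(1 − x/a)² dx = a³/30, ∫₀ᵃ x⁴(1 − x/a)² dx = a⁵/105.
State is unnormalized: ∫|φ|² dx = 1.4867, and ∫φ*·x⁴·φ dx = 1.0504, so ⟨x⁴⟩ = 1.0504 / 1.4867.
⟨x⁴⟩ = 0.70656.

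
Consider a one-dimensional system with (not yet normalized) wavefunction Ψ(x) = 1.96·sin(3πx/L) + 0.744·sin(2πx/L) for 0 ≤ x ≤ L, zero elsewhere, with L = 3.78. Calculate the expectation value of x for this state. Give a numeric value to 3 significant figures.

1.40

⟨x⟩ = ∫ x·|Ψ|² dx / ∫|Ψ|² dx (integrals over the domain).
On 0 ≤ x ≤ L (j ≠ l): ∫sin²(jπx/L) dx = L/2, ∫sin(jπx/L)·sin(lπx/L) dx = 0; diagonal moments ∫x·sin²(jπx/L) dx = L²/4, ∫x²·sin²(jπx/L) dx = L³·(1/6 − 1/(4j²π²)); cross terms ∫x·sin(jπx/L)·sin(lπx/L) dx = 0 for j + l even and −4jlL²/(π²(j² − l²)²) for j + l odd, ∫x²·sin(jπx/L)·sin(lπx/L) dx = (−1)^(j+l)·4jlL³/(π²(j² − l²)²); higher powers the same way via product-to-sum and parts.
State is unnormalized: ∫|Ψ|² dx = 8.3068, and ∫Ψ*·x·Ψ dx = 11.647, so ⟨x⟩ = 11.647 / 8.3068.
⟨x⟩ = 1.4020.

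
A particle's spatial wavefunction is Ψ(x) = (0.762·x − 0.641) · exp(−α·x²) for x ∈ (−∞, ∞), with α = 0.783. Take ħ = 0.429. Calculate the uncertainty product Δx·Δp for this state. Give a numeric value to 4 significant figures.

0.2389

Δx = √(⟨x²⟩−⟨x⟩²), Δp = √(⟨p²⟩−⟨p⟩²).
Expand each integrand as polynomial × e^(−2αx²) and use ∫x^(2j)·e^(−2αx²) dx = (2j−1)!!/(4α)^j · √(π/(2α)), odd powers → 0; here √(π/(2α)) = 1.4164. Differentiate with the product rule, d/dx e^(−αx²) = −2αx·e^(−αx²).
Normalization: ∫|Ψ|² dx = 0.84455.
⟨x⟩ = -0.52309, ⟨x²⟩ = 0.51783 ⇒ Δx = 0.49417.
⟨p⟩ = 0.0000, ⟨p²⟩ = 0.23371 ⇒ Δp = 0.48344.
Δx·Δp = 0.23890.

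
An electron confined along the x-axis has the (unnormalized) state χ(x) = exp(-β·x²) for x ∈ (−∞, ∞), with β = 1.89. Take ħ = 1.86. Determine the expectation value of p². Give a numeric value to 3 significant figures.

p² χ = −ħ² d²χ/dx²; ⟨p²⟩ = −ħ² ∫ χ*·χ'' dx / ∫|χ|² dx.
Gaussian moments: ∫x^(2j)·e^(−2βx²) dx = (2j−1)!!/(4β)^j · √(π/(2β)), odd powers integrate to 0; here √(π/(2β)) = 0.91165. Derivatives: d/dx e^(−βx²) = −2βx·e^(−βx²), d²/dx² e^(−βx²) = (4β²x² − 2β)·e^(−βx²).
State is unnormalized: ∫|χ|² dx = 0.91165, and ∫χ*·(−ħ² χ'') dx = 5.9610, so ⟨p²⟩ = 5.9610 / 0.91165.
⟨p²⟩ = 6.5386.

6.54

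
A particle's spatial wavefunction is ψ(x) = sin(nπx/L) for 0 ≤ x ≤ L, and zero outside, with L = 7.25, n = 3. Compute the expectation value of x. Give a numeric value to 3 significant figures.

3.63

⟨x⟩ = ∫ x·|ψ|² dx / ∫|ψ|² dx (integrals over the domain).
With sin²θ = (1 − cos2θ)/2 on 0 ≤ x ≤ L: ∫sin²(nπx/L) dx = L/2, ∫x·sin²(nπx/L) dx = L²/4, ∫x²·sin²(nπx/L) dx = L³·(1/6 − 1/(4n²π²)); higher powers xᵏ the same way, integrating xᵏ·cos(2nπx/L) by parts.
State is unnormalized: ∫|ψ|² dx = 3.6250, and ∫ψ*·x·ψ dx = 13.141, so ⟨x⟩ = 13.141 / 3.6250.
⟨x⟩ = 3.6250.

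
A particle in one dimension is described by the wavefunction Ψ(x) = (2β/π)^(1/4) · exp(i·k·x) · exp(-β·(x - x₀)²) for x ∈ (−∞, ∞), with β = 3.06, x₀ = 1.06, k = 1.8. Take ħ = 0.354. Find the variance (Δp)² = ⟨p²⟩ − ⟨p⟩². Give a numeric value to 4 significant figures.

0.3835

Compute ⟨p⟩ and ⟨p²⟩ separately; (Δp)² = ⟨p²⟩ − ⟨p⟩².
Gaussian moments (u = x − x₀): ∫u^(2j)·e^(−2βu²) du = (2j−1)!!/(4β)^j · √(π/(2β)), odd powers integrate to 0; here √(π/(2β)) = 0.71647. Derivatives: Ψ′ = (ik − 2βu)·Ψ, Ψ″ = ((ik − 2βu)² − 2β)·Ψ; the odd-in-u pieces drop out.
⟨p⟩ = 0.63720 and ⟨p²⟩ = 0.78949.
(Δp)² = 0.78949 − (0.63720)² = 0.38347.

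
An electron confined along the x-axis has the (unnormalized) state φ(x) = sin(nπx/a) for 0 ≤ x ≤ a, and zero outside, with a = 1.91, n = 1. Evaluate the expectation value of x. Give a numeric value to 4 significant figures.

⟨x⟩ = ∫ x·|φ|² dx / ∫|φ|² dx (integrals over the domain).
With sin²θ = (1 − cos2θ)/2 on 0 ≤ x ≤ a: ∫sin²(nπx/a) dx = a/2, ∫x·sin²(nπx/a) dx = a²/4, ∫x²·sin²(nπx/a) dx = a³·(1/6 − 1/(4n²π²)); higher powers xᵏ the same way, integrating xᵏ·cos(2nπx/a) by parts.
State is unnormalized: ∫|φ|² dx = 0.95500, and ∫φ*·x·φ dx = 0.91203, so ⟨x⟩ = 0.91203 / 0.95500.
⟨x⟩ = 0.95500.

0.9550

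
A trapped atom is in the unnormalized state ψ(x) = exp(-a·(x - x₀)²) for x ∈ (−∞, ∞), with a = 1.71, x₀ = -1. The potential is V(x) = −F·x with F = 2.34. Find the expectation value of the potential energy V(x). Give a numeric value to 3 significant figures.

2.34

⟨V⟩ = ∫ V(x)·|ψ|² dx / ∫|ψ|² dx.
Gaussian moments (u = x − x₀): ∫u^(2j)·e^(−2au²) du = (2j−1)!!/(4a)^j · √(π/(2a)), odd powers integrate to 0; here √(π/(2a)) = 0.95843.
State is unnormalized: ∫|ψ|² dx = 0.95843, and ∫ψ*·V(x)·ψ dx = 2.2427, so ⟨V⟩ = 2.2427 / 0.95843.
⟨V⟩ = 2.3400.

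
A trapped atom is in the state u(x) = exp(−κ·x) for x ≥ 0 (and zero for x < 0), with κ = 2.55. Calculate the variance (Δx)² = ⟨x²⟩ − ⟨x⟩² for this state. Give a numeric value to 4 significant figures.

0.03845

Compute ⟨x⟩ and ⟨x²⟩ separately, then (Δx)² = ⟨x²⟩ − ⟨x⟩².
Every integrand reduces to terms xʲ·e^(−2κx) on [0, ∞); use ∫₀^∞ xʲ·e^(−2κx) dx = j!/(2κ)^(j+1).
Normalization: ∫|u|² dx = 0.19608.
⟨x⟩ = 0.19608 and ⟨x²⟩ = 0.076894.
(Δx)² = 0.076894 − (0.19608)² = 0.038447.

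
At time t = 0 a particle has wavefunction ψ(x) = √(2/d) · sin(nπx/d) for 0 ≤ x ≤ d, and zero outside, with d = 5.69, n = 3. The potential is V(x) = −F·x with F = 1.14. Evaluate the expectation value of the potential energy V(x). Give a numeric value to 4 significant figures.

⟨V⟩ = ∫ V(x)·|ψ|² dx.
With sin²θ = (1 − cos2θ)/2 on 0 ≤ x ≤ d: ∫sin²(nπx/d) dx = d/2, ∫x·sin²(nπx/d) dx = d²/4, ∫x²·sin²(nπx/d) dx = d³·(1/6 − 1/(4n²π²)); higher powers xᵏ the same way, integrating xᵏ·cos(2nπx/d) by parts.
⟨V⟩ = -3.2433.

-3.243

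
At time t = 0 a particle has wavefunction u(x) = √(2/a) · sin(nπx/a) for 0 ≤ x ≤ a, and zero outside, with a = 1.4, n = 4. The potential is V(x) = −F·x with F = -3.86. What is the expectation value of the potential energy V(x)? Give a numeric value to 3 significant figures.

⟨V⟩ = ∫ V(x)·|u|² dx.
With sin²θ = (1 − cos2θ)/2 on 0 ≤ x ≤ a: ∫sin²(nπx/a) dx = a/2, ∫x·sin²(nπx/a) dx = a²/4, ∫x²·sin²(nπx/a) dx = a³·(1/6 − 1/(4n²π²)); higher powers xᵏ the same way, integrating xᵏ·cos(2nπx/a) by parts.
⟨V⟩ = 2.7020.

2.70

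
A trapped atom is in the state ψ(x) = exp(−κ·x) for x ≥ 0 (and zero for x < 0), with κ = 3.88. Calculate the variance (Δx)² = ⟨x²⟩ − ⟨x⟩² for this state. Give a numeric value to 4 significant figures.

0.01661

Compute ⟨x⟩ and ⟨x²⟩ separately, then (Δx)² = ⟨x²⟩ − ⟨x⟩².
Every integrand reduces to terms xʲ·e^(−2κx) on [0, ∞); use ∫₀^∞ xʲ·e^(−2κx) dx = j!/(2κ)^(j+1).
Normalization: ∫|ψ|² dx = 0.12887.
⟨x⟩ = 0.12887 and ⟨x²⟩ = 0.033213.
(Δx)² = 0.033213 − (0.12887)² = 0.016606.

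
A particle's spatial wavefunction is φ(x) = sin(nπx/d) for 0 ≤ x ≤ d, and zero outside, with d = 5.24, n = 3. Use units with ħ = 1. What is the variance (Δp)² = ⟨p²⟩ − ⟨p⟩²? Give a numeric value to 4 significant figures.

Compute ⟨p⟩ and ⟨p²⟩ separately; (Δp)² = ⟨p²⟩ − ⟨p⟩².
d/dx sin(nπx/d) = (nπ/d)·cos(nπx/d) and d²/dx² sin(nπx/d) = −(nπ/d)²·sin(nπx/d); on 0 ≤ x ≤ d, ∫sin²(nπx/d) dx = d/2 and ∫sin(nπx/d)·cos(nπx/d) dx = 0.
Normalization: ∫|φ|² dx = 2.6200.
⟨p⟩ = 0.0000 and ⟨p²⟩ = 3.2350.
(Δp)² = 3.2350 − (0.0000)² = 3.2350.

3.235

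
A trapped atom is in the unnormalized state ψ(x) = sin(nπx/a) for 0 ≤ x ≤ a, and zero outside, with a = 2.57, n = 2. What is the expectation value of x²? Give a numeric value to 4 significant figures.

2.118

⟨x²⟩ = ∫ x²·|ψ|² dx / ∫|ψ|² dx (integrals over the domain).
With sin²θ = (1 − cos2θ)/2 on 0 ≤ x ≤ a: ∫sin²(nπx/a) dx = a/2, ∫x·sin²(nπx/a) dx = a²/4, ∫x²·sin²(nπx/a) dx = a³·(1/6 − 1/(4n²π²)); higher powers xᵏ the same way, integrating xᵏ·cos(2nπx/a) by parts.
State is unnormalized: ∫|ψ|² dx = 1.2850, and ∫ψ*·x²·ψ dx = 2.7216, so ⟨x²⟩ = 2.7216 / 1.2850.
⟨x²⟩ = 2.1180.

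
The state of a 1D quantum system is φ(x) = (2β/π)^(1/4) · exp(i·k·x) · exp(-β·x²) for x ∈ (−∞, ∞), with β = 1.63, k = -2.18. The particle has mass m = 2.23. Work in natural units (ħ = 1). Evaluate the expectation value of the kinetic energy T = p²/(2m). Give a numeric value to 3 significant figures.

1.43

T = −(ħ²/2m) d²/dx², so ⟨T⟩ = −(ħ²/2m) ∫ φ*·φ'' dx; with m = 2.23.
Gaussian moments: ∫x^(2j)·e^(−2βx²) dx = (2j−1)!!/(4β)^j · √(π/(2β)), odd powers integrate to 0; here √(π/(2β)) = 0.98167. Derivatives: φ′ = (ik − 2βx)·φ, φ″ = ((ik − 2βx)² − 2β)·φ; the odd-in-x pieces drop out.
⟨T⟩ = 1.4310.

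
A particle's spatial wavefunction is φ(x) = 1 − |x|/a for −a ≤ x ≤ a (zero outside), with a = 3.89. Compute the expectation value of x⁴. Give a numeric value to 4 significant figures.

⟨x⁴⟩ = ∫ x⁴·|φ|² dx / ∫|φ|² dx (integrals over the domain).
φ is even, so ∫ over [−a, a] = 2∫₀ᵃ with φ = 1 − x/a there: ∫₀ᵃ (1 − x/a)² dx = a/3, ∫₀ᵃ x²(1 − x/a)² dx = a³/30, ∫₀ᵃ x⁴(1 − x/a)² dx = a⁵/105.
State is unnormalized: ∫|φ|² dx = 2.5933, and ∫φ*·x⁴·φ dx = 16.966, so ⟨x⁴⟩ = 16.966 / 2.5933.
⟨x⁴⟩ = 6.5423.

6.542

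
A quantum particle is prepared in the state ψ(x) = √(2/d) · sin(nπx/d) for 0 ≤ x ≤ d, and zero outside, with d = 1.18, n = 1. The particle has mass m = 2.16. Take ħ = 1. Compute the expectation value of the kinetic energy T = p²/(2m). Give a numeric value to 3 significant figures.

1.64

T = −(ħ²/2m) d²/dx², so ⟨T⟩ = −(ħ²/2m) ∫ ψ*·ψ'' dx; with m = 2.16.
d/dx sin(nπx/d) = (nπ/d)·cos(nπx/d) and d²/dx² sin(nπx/d) = −(nπ/d)²·sin(nπx/d); on 0 ≤ x ≤ d, ∫sin²(nπx/d) dx = d/2 and ∫sin(nπx/d)·cos(nπx/d) dx = 0.
⟨T⟩ = 1.6408.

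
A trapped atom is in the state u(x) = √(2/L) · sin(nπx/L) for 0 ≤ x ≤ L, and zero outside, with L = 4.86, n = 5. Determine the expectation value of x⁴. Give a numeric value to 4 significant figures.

⟨x⁴⟩ = ∫ x⁴·|u|² dx (integrals over the domain).
With sin²θ = (1 − cos2θ)/2 on 0 ≤ x ≤ L: ∫sin²(nπx/L) dx = L/2, ∫x·sin²(nπx/L) dx = L²/4, ∫x²·sin²(nπx/L) dx = L³·(1/6 − 1/(4n²π²)); higher powers xᵏ the same way, integrating xᵏ·cos(2nπx/L) by parts.
⟨x⁴⟩ = 109.33.

109.3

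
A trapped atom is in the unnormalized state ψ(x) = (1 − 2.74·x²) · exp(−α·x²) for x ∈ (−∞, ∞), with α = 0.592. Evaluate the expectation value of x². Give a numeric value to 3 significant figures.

⟨x²⟩ = ∫ x²·|ψ|² dx / ∫|ψ|² dx (integrals over the domain).
Expand each integrand as polynomial × e^(−2αx²) and use ∫x^(2j)·e^(−2αx²) dx = (2j−1)!!/(4α)^j · √(π/(2α)), odd powers → 0; here √(π/(2α)) = 1.6289.
State is unnormalized: ∫|ψ|² dx = 4.4020, and ∫ψ*·x²·ψ dx = 9.7270, so ⟨x²⟩ = 9.7270 / 4.4020.
⟨x²⟩ = 2.2097.

2.21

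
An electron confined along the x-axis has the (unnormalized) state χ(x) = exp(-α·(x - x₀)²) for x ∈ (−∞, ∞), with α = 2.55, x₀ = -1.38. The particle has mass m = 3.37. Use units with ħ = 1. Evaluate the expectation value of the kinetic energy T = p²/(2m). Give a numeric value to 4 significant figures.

0.3783

T = −(ħ²/2m) d²/dx², so ⟨T⟩ = −(ħ²/2m) ∫ χ*·χ'' dx / ∫|χ|² dx; with m = 3.37.
Gaussian moments (u = x − x₀): ∫u^(2j)·e^(−2αu²) du = (2j−1)!!/(4α)^j · √(π/(2α)), odd powers integrate to 0; here √(π/(2α)) = 0.78486. Derivatives: d/dx e^(−αu²) = −2αu·e^(−αu²), d²/dx² e^(−αu²) = (4α²u² − 2α)·e^(−αu²).
State is unnormalized: ∫|χ|² dx = 0.78486, and ∫χ*·(−ħ²/2m · χ'') dx = 0.29694, so ⟨T⟩ = 0.29694 / 0.78486.
⟨T⟩ = 0.37834.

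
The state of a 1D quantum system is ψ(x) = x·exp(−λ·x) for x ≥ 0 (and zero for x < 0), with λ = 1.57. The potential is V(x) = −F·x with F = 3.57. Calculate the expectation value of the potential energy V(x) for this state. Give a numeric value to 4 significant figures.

-3.411

⟨V⟩ = ∫ V(x)·|ψ|² dx / ∫|ψ|² dx.
Every integrand reduces to terms xʲ·e^(−2λx) on [0, ∞); use ∫₀^∞ xʲ·e^(−2λx) dx = j!/(2λ)^(j+1).
State is unnormalized: ∫|ψ|² dx = 0.064601, and ∫ψ*·V(x)·ψ dx = -0.22034, so ⟨V⟩ = -0.22034 / 0.064601.
⟨V⟩ = -3.4108.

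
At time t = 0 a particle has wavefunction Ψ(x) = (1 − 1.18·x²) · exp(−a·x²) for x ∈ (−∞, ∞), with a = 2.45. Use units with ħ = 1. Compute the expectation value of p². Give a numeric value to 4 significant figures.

4.097

p² Ψ = −ħ² d²Ψ/dx²; ⟨p²⟩ = −ħ² ∫ Ψ*·Ψ'' dx / ∫|Ψ|² dx.
Expand each integrand as polynomial × e^(−2ax²) and use ∫x^(2j)·e^(−2ax²) dx = (2j−1)!!/(4a)^j · √(π/(2a)), odd powers → 0; here √(π/(2a)) = 0.80071. Differentiate with the product rule, d/dx e^(−ax²) = −2ax·e^(−ax²).
State is unnormalized: ∫|Ψ|² dx = 0.64271, and ∫Ψ*·(−ħ² Ψ'') dx = 2.6333, so ⟨p²⟩ = 2.6333 / 0.64271.
⟨p²⟩ = 4.0971.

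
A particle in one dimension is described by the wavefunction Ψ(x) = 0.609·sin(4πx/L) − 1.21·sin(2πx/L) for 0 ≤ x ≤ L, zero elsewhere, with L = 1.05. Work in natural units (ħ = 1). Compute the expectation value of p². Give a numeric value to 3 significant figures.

p² Ψ = −ħ² d²Ψ/dx²; ⟨p²⟩ = −ħ² ∫ Ψ*·Ψ'' dx / ∫|Ψ|² dx.
d²/dx² sin(jπx/L) = −(jπ/L)²·sin(jπx/L); on 0 ≤ x ≤ L, ∫sin²(jπx/L) dx = L/2 and ∫sin(jπx/L)·sin(lπx/L) dx = 0 for j ≠ l, so only diagonal terms survive in ∫|Ψ|² and ∫Ψ·Ψ″; ∫Ψ·Ψ′ dx = [Ψ²/2] between the walls = 0.
State is unnormalized: ∫|Ψ|² dx = 0.96337, and ∫Ψ*·(−ħ² Ψ'') dx = 55.413, so ⟨p²⟩ = 55.413 / 0.96337.
⟨p²⟩ = 57.520.

57.5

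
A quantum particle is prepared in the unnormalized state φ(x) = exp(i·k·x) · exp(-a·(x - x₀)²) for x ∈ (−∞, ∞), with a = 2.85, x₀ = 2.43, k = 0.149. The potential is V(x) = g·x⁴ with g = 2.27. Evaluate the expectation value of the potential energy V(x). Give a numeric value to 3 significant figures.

⟨V⟩ = ∫ V(x)·|φ|² dx / ∫|φ|² dx.
Gaussian moments (u = x − x₀): ∫u^(2j)·e^(−2au²) du = (2j−1)!!/(4a)^j · √(π/(2a)), odd powers integrate to 0; here √(π/(2a)) = 0.74240.
State is unnormalized: ∫|φ|² dx = 0.74240, and ∫φ*·V(x)·φ dx = 64.037, so ⟨V⟩ = 64.037 / 0.74240.
⟨V⟩ = 86.257.

86.3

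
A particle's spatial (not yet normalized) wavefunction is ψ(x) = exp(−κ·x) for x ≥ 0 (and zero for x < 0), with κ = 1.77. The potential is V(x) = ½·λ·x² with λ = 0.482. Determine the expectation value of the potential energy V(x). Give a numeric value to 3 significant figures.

0.0385

⟨V⟩ = ∫ V(x)·|ψ|² dx / ∫|ψ|² dx.
Every integrand reduces to terms xʲ·e^(−2κx) on [0, ∞); use ∫₀^∞ xʲ·e^(−2κx) dx = j!/(2κ)^(j+1).
State is unnormalized: ∫|ψ|² dx = 0.28249, and ∫ψ*·V(x)·ψ dx = 0.010865, so ⟨V⟩ = 0.010865 / 0.28249.
⟨V⟩ = 0.038463.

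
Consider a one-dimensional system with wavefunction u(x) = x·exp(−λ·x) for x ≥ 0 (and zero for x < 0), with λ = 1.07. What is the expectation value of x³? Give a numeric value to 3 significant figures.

⟨x³⟩ = ∫ x³·|u|² dx / ∫|u|² dx (integrals over the domain).
Every integrand reduces to terms xʲ·e^(−2λx) on [0, ∞); use ∫₀^∞ xʲ·e^(−2λx) dx = j!/(2λ)^(j+1).
State is unnormalized: ∫|u|² dx = 0.20407, and ∫u*·x³·u dx = 1.2494, so ⟨x³⟩ = 1.2494 / 0.20407.
⟨x³⟩ = 6.1222.

6.12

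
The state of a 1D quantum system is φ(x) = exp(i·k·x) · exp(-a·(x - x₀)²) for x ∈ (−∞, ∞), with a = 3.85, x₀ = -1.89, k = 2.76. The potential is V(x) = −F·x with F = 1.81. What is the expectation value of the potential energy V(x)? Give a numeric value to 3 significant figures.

3.42

⟨V⟩ = ∫ V(x)·|φ|² dx / ∫|φ|² dx.
Gaussian moments (u = x − x₀): ∫u^(2j)·e^(−2au²) du = (2j−1)!!/(4a)^j · √(π/(2a)), odd powers integrate to 0; here √(π/(2a)) = 0.63875.
State is unnormalized: ∫|φ|² dx = 0.63875, and ∫φ*·V(x)·φ dx = 2.1851, so ⟨V⟩ = 2.1851 / 0.63875.
⟨V⟩ = 3.4209.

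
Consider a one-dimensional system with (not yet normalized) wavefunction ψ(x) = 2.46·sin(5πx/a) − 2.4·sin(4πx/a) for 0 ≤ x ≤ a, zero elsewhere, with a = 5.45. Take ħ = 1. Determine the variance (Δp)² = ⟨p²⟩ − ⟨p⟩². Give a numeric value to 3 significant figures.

Compute ⟨p⟩ and ⟨p²⟩ separately; (Δp)² = ⟨p²⟩ − ⟨p⟩².
d²/dx² sin(jπx/a) = −(jπ/a)²·sin(jπx/a); on 0 ≤ x ≤ a, ∫sin²(jπx/a) dx = a/2 and ∫sin(jπx/a)·sin(lπx/a) dx = 0 for j ≠ l, so only diagonal terms survive in ∫|ψ|² and ∫ψ·ψ″; ∫ψ·ψ′ dx = [ψ²/2] between the walls = 0.
Normalization: ∫|ψ|² dx = 32.187.
⟨p⟩ = 0.0000 and ⟨p²⟩ = 6.8487.
(Δp)² = 6.8487 − (0.0000)² = 6.8487.

6.85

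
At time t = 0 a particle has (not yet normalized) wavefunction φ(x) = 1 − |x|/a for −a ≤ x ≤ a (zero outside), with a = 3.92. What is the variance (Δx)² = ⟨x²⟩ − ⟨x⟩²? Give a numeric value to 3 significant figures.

Compute ⟨x⟩ and ⟨x²⟩ separately, then (Δx)² = ⟨x²⟩ − ⟨x⟩².
φ is even, so ∫ over [−a, a] = 2∫₀ᵃ with φ = 1 − x/a there: ∫₀ᵃ (1 − x/a)² dx = a/3, ∫₀ᵃ x²(1 − x/a)² dx = a³/30, ∫₀ᵃ x⁴(1 − x/a)² dx = a⁵/105.
Normalization: ∫|φ|² dx = 2.6133.
⟨x⟩ = 0.0000 and ⟨x²⟩ = 1.5366.
(Δx)² = 1.5366 − (0.0000)² = 1.5366.

1.54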